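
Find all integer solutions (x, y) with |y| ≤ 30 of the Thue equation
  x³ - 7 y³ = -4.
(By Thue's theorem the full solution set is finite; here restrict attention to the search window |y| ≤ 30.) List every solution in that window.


The equation is x³ - 7y³ = -4. For fixed y, x³ = 7·y³ − 4, so a solution requires the RHS to be a perfect cube.
Strategy: iterate y from -30 to 30, compute RHS = 7·y³ − 4, and check whether it is a (positive or negative) perfect cube.
Check small values of y:
  y = 0: RHS = -4 is not a perfect cube.
  y = 1: RHS = 3 is not a perfect cube.
  y = -1: RHS = -11 is not a perfect cube.
  y = 2: RHS = 52 is not a perfect cube.
  y = -2: RHS = -60 is not a perfect cube.
  y = 3: RHS = 185 is not a perfect cube.
  y = -3: RHS = -193 is not a perfect cube.
Continuing the search up to |y| = 30 finds no solutions either.
No (x, y) in the scanned range satisfies the equation.

No integer solutions with |y| ≤ 30.


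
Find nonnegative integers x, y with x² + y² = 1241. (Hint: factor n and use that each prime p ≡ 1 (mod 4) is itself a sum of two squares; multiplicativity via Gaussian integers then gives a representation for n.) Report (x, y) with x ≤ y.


Step 1: Factor n = 1241 = 17 · 73.
Step 2: Check the mod-4 condition on each prime factor: 17 ≡ 1 (mod 4), exponent 1; 73 ≡ 1 (mod 4), exponent 1.
All primes ≡ 3 (mod 4) appear to even exponent (or don't appear), so by the two-squares theorem n IS expressible as a sum of two squares.
Step 3: Build a representation. Here n = 17 · 73 is a product of primes ≡ 1 (mod 4). Each prime p ≡ 1 (mod 4) is itself a sum of two squares; find a² by testing p − a² for a perfect square:
  17: 17 − 1² = 16 = 4² ⇒ 17 = 1² + 4².
  73: 73 − 1² = 72, 73 − 2² = 69, 73 − 3² = 64 = 8² ⇒ 73 = 3² + 8².
  Combine using the Brahmagupta–Fibonacci identity (a² + b²)(c² + d²) = (ac − bd)² + (ad + bc)² = (ac + bd)² + (ad − bc)²:
  17 · 73 = 1241: from (1² + 4²)(3² + 8²), take (1·3 − 4·8, 1·8 + 4·3) = (3 − 32, 8 + 12) = (-29, 20); dropping signs (only squares matter) gives (29, 20); check 29² + 20² = 841 + 400 = 1241 ✓.
Step 4: Order so x ≤ y and verify: 20² + 29² = 400 + 841 = 1241 = n. ✓

n = 1241 = 20² + 29² (one valid representation with x ≤ y).


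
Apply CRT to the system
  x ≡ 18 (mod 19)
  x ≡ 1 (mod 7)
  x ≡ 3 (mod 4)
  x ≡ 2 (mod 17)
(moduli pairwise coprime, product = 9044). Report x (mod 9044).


Product of moduli M = 19 · 7 · 4 · 17 = 9044.
Merge one congruence at a time:
  Start: x ≡ 18 (mod 19).
  Combine with x ≡ 1 (mod 7); new modulus lcm = 133.
    Write x = 18 + 19·t and substitute into x ≡ 1 (mod 7): 19·t ≡ 1 − 18 = -17 (mod 7).
    Reduce coefficients mod 7: 5·t ≡ 4 (mod 7).
    The inverse of 5 mod 7 is 3 (since 5·3 = 15 = 2·7 + 1), so t ≡ 3·4 = 12 ≡ 5 (mod 7).
    Then x = 18 + 19·5 = 113, valid modulo lcm(19, 7) = 133: x ≡ 113 (mod 133).
  Combine with x ≡ 3 (mod 4); new modulus lcm = 532.
    Write x = 113 + 133·t and substitute into x ≡ 3 (mod 4): 133·t ≡ 3 − 113 = -110 (mod 4).
    Reduce coefficients mod 4: 1·t ≡ 2 (mod 4).
    So t ≡ 2 (mod 4).
    Then x = 113 + 133·2 = 379, valid modulo lcm(133, 4) = 532: x ≡ 379 (mod 532).
  Combine with x ≡ 2 (mod 17); new modulus lcm = 9044.
    Write x = 379 + 532·t and substitute into x ≡ 2 (mod 17): 532·t ≡ 2 − 379 = -377 (mod 17).
    Reduce coefficients mod 17: 5·t ≡ 14 (mod 17).
    The inverse of 5 mod 17 is 7 (since 5·7 = 35 = 2·17 + 1), so t ≡ 7·14 = 98 ≡ 13 (mod 17).
    Then x = 379 + 532·13 = 7295, valid modulo lcm(532, 17) = 9044: x ≡ 7295 (mod 9044).
Verify against each original: 7295 mod 19 = 18, 7295 mod 7 = 1, 7295 mod 4 = 3, 7295 mod 17 = 2.

x ≡ 7295 (mod 9044).


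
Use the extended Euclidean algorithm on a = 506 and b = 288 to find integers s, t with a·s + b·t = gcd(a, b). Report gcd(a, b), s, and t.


Euclidean algorithm on (506, 288) — divide until remainder is 0:
  506 = 1 · 288 + 218
  288 = 1 · 218 + 70
  218 = 3 · 70 + 8
  70 = 8 · 8 + 6
  8 = 1 · 6 + 2
  6 = 3 · 2 + 0
gcd(506, 288) = 2.
Track Bezout coefficients alongside the remainders: start with r₀ = 506 = a·1 + b·0 (s = 1, t = 0) and r₁ = 288 = a·0 + b·1 (s = 0, t = 1); each new remainder r_{k+1} = r_{k-1} − q_k·r_k inherits s_{k+1} = s_{k-1} − q_k·s_k, t_{k+1} = t_{k-1} − q_k·t_k, so r_k = a·s_k + b·t_k at every step:
  q = 1: r = 218, s = 1 − 1·0 = 1, t = 0 − 1·1 = -1  (check: 506·1 + 288·(-1) = 218)
  q = 1: r = 70, s = 0 − 1·1 = -1, t = 1 − 1·(-1) = 2  (check: 506·(-1) + 288·2 = 70)
  q = 3: r = 8, s = 1 − 3·(-1) = 4, t = -1 − 3·2 = -7  (check: 506·4 + 288·(-7) = 8)
  q = 8: r = 6, s = -1 − 8·4 = -33, t = 2 − 8·(-7) = 58  (check: 506·(-33) + 288·58 = 6)
  q = 1: r = 2, s = 4 − 1·(-33) = 37, t = -7 − 1·58 = -65  (check: 506·37 + 288·(-65) = 2)
The row with r = 2 (the gcd) gives the Bezout coefficients s = 37, t = -65.
Result: 506 · (37) + 288 · (-65) = 2.

gcd(506, 288) = 2; s = 37, t = -65 (check: 506·37 + 288·(-65) = 2).


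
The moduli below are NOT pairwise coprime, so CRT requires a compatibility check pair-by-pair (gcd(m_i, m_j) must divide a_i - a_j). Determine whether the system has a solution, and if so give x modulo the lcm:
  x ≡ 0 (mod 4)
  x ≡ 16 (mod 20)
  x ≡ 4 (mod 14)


Moduli 4, 20, 14 are not pairwise coprime, so CRT works modulo lcm(m_i) when all pairwise compatibility conditions hold.
Pairwise compatibility: gcd(m_i, m_j) must divide a_i - a_j for every pair.
Merge one congruence at a time:
  Start: x ≡ 0 (mod 4).
  Combine with x ≡ 16 (mod 20): gcd(4, 20) = 4; 16 - 0 = 16, which IS divisible by 4, so compatible.
    Write x = 0 + 4·t and substitute into x ≡ 16 (mod 20): 4·t ≡ 16 − 0 = 16 (mod 20).
    Divide the congruence (and modulus) by g = 4: 1·t ≡ 4 (mod 5).
    So t ≡ 4 (mod 5).
    Then x = 0 + 4·4 = 16, valid modulo lcm(4, 20) = 20: x ≡ 16 (mod 20).
  Combine with x ≡ 4 (mod 14): gcd(20, 14) = 2; 4 - 16 = -12, which IS divisible by 2, so compatible.
    Write x = 16 + 20·t and substitute into x ≡ 4 (mod 14): 20·t ≡ 4 − 16 = -12 (mod 14).
    Divide the congruence (and modulus) by g = 2: 10·t ≡ -6 (mod 7).
    Reduce coefficients mod 7: 3·t ≡ 1 (mod 7).
    The inverse of 3 mod 7 is 5 (since 3·5 = 15 = 2·7 + 1), so t ≡ 5·1 = 5 ≡ 5 (mod 7).
    Then x = 16 + 20·5 = 116, valid modulo lcm(20, 14) = 140: x ≡ 116 (mod 140).
Verify: 116 mod 4 = 0, 116 mod 20 = 16, 116 mod 14 = 4.

x ≡ 116 (mod 140).


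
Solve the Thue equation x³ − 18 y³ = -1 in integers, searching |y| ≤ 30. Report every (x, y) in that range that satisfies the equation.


The equation is x³ - 18y³ = -1. For fixed y, x³ = 18·y³ − 1, so a solution requires the RHS to be a perfect cube.
Strategy: iterate y from -30 to 30, compute RHS = 18·y³ − 1, and check whether it is a (positive or negative) perfect cube.
Check small values of y:
  y = 0: RHS = -1 = (-1)³ ⇒ x = -1 works.
  y = 1: RHS = 17 is not a perfect cube.
  y = -1: RHS = -19 is not a perfect cube.
  y = 2: RHS = 143 is not a perfect cube.
  y = -2: RHS = -145 is not a perfect cube.
  y = 3: RHS = 485 is not a perfect cube.
  y = -3: RHS = -487 is not a perfect cube.
Continuing the search up to |y| = 30 finds no further solutions beyond those listed.
Collected solutions: (-1, 0).

Solutions (with |y| ≤ 30): (-1, 0).


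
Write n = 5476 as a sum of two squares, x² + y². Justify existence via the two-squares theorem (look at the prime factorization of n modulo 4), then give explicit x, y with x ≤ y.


Step 1: Factor n = 5476 = 2^2 · 37^2.
Step 2: Check the mod-4 condition on each prime factor: 2 = 2 (special); 37 ≡ 1 (mod 4), exponent 2.
All primes ≡ 3 (mod 4) appear to even exponent (or don't appear), so by the two-squares theorem n IS expressible as a sum of two squares.
Step 3: Build a representation. Group n = k² · m with k = 2 and m = 37 · 37 = 1369 (a product of primes ≡ 1 (mod 4)); a representation of m scales to one of n via (k·x)² + (k·y)² = k²(x² + y²). Each prime p ≡ 1 (mod 4) is itself a sum of two squares; find a² by testing p − a² for a perfect square:
  37: 37 − 1² = 36 = 6² ⇒ 37 = 1² + 6².
  Combine using the Brahmagupta–Fibonacci identity (a² + b²)(c² + d²) = (ac − bd)² + (ad + bc)² = (ac + bd)² + (ad − bc)²:
  37 · 37 = 1369: from (1² + 6²)(1² + 6²), take (1·1 − 6·6, 1·6 + 6·1) = (1 − 36, 6 + 6) = (-35, 12); dropping signs (only squares matter) gives (35, 12); check 35² + 12² = 1225 + 144 = 1369 ✓.
  Scale by k = 2: (2·35, 2·12) = (70, 24).
Step 4: Order so x ≤ y and verify: 24² + 70² = 576 + 4900 = 5476 = n. ✓

n = 5476 = 24² + 70² (one valid representation with x ≤ y).


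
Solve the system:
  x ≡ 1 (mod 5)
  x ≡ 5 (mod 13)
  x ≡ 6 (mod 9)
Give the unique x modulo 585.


Moduli 5, 13, 9 are pairwise coprime; by CRT there is a unique solution modulo M = 5 · 13 · 9 = 585.
Solve pairwise, accumulating the modulus:
  Start with x ≡ 1 (mod 5).
  Combine with x ≡ 5 (mod 13): since gcd(5, 13) = 1, we get a unique residue mod 65.
    Write x = 1 + 5·t and substitute into x ≡ 5 (mod 13): 5·t ≡ 5 − 1 = 4 (mod 13).
    The inverse of 5 mod 13 is 8 (since 5·8 = 40 = 3·13 + 1), so t ≡ 8·4 = 32 ≡ 6 (mod 13).
    Then x = 1 + 5·6 = 31, valid modulo lcm(5, 13) = 65: x ≡ 31 (mod 65).
  Combine with x ≡ 6 (mod 9): since gcd(65, 9) = 1, we get a unique residue mod 585.
    Write x = 31 + 65·t and substitute into x ≡ 6 (mod 9): 65·t ≡ 6 − 31 = -25 (mod 9).
    Reduce coefficients mod 9: 2·t ≡ 2 (mod 9).
    The inverse of 2 mod 9 is 5 (since 2·5 = 10 = 1·9 + 1), so t ≡ 5·2 = 10 ≡ 1 (mod 9).
    Then x = 31 + 65·1 = 96, valid modulo lcm(65, 9) = 585: x ≡ 96 (mod 585).
Verify: 96 mod 5 = 1 ✓, 96 mod 13 = 5 ✓, 96 mod 9 = 6 ✓.

x ≡ 96 (mod 585).


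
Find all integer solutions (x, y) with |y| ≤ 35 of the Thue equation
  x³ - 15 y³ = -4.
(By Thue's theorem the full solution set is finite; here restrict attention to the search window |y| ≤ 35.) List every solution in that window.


The equation is x³ - 15y³ = -4. For fixed y, x³ = 15·y³ − 4, so a solution requires the RHS to be a perfect cube.
Strategy: iterate y from -35 to 35, compute RHS = 15·y³ − 4, and check whether it is a (positive or negative) perfect cube.
Check small values of y:
  y = 0: RHS = -4 is not a perfect cube.
  y = 1: RHS = 11 is not a perfect cube.
  y = -1: RHS = -19 is not a perfect cube.
  y = 2: RHS = 116 is not a perfect cube.
  y = -2: RHS = -124 is not a perfect cube.
  y = 3: RHS = 401 is not a perfect cube.
  y = -3: RHS = -409 is not a perfect cube.
Continuing the search up to |y| = 35 finds no solutions either.
No (x, y) in the scanned range satisfies the equation.

No integer solutions with |y| ≤ 35.


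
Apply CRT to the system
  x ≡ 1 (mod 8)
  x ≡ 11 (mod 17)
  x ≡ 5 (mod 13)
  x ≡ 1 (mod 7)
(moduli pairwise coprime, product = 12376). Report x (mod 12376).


Product of moduli M = 8 · 17 · 13 · 7 = 12376.
Merge one congruence at a time:
  Start: x ≡ 1 (mod 8).
  Combine with x ≡ 11 (mod 17); new modulus lcm = 136.
    Write x = 1 + 8·t and substitute into x ≡ 11 (mod 17): 8·t ≡ 11 − 1 = 10 (mod 17).
    The inverse of 8 mod 17 is 15 (since 8·15 = 120 = 7·17 + 1), so t ≡ 15·10 = 150 ≡ 14 (mod 17).
    Then x = 1 + 8·14 = 113, valid modulo lcm(8, 17) = 136: x ≡ 113 (mod 136).
  Combine with x ≡ 5 (mod 13); new modulus lcm = 1768.
    Write x = 113 + 136·t and substitute into x ≡ 5 (mod 13): 136·t ≡ 5 − 113 = -108 (mod 13).
    Reduce coefficients mod 13: 6·t ≡ 9 (mod 13).
    The inverse of 6 mod 13 is 11 (since 6·11 = 66 = 5·13 + 1), so t ≡ 11·9 = 99 ≡ 8 (mod 13).
    Then x = 113 + 136·8 = 1201, valid modulo lcm(136, 13) = 1768: x ≡ 1201 (mod 1768).
  Combine with x ≡ 1 (mod 7); new modulus lcm = 12376.
    Write x = 1201 + 1768·t and substitute into x ≡ 1 (mod 7): 1768·t ≡ 1 − 1201 = -1200 (mod 7).
    Reduce coefficients mod 7: 4·t ≡ 4 (mod 7).
    The inverse of 4 mod 7 is 2 (since 4·2 = 8 = 1·7 + 1), so t ≡ 2·4 = 8 ≡ 1 (mod 7).
    Then x = 1201 + 1768·1 = 2969, valid modulo lcm(1768, 7) = 12376: x ≡ 2969 (mod 12376).
Verify against each original: 2969 mod 8 = 1, 2969 mod 17 = 11, 2969 mod 13 = 5, 2969 mod 7 = 1.

x ≡ 2969 (mod 12376).


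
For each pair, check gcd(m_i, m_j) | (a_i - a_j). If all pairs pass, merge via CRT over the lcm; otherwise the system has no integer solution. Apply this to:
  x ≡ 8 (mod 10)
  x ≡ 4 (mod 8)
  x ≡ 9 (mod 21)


Moduli 10, 8, 21 are not pairwise coprime, so CRT works modulo lcm(m_i) when all pairwise compatibility conditions hold.
Pairwise compatibility: gcd(m_i, m_j) must divide a_i - a_j for every pair.
Merge one congruence at a time:
  Start: x ≡ 8 (mod 10).
  Combine with x ≡ 4 (mod 8): gcd(10, 8) = 2; 4 - 8 = -4, which IS divisible by 2, so compatible.
    Write x = 8 + 10·t and substitute into x ≡ 4 (mod 8): 10·t ≡ 4 − 8 = -4 (mod 8).
    Divide the congruence (and modulus) by g = 2: 5·t ≡ -2 (mod 4).
    Reduce coefficients mod 4: 1·t ≡ 2 (mod 4).
    So t ≡ 2 (mod 4).
    Then x = 8 + 10·2 = 28, valid modulo lcm(10, 8) = 40: x ≡ 28 (mod 40).
  Combine with x ≡ 9 (mod 21): gcd(40, 21) = 1; 9 - 28 = -19, which IS divisible by 1, so compatible.
    Write x = 28 + 40·t and substitute into x ≡ 9 (mod 21): 40·t ≡ 9 − 28 = -19 (mod 21).
    Reduce coefficients mod 21: 19·t ≡ 2 (mod 21).
    The inverse of 19 mod 21 is 10 (since 19·10 = 190 = 9·21 + 1), so t ≡ 10·2 = 20 ≡ 20 (mod 21).
    Then x = 28 + 40·20 = 828, valid modulo lcm(40, 21) = 840: x ≡ 828 (mod 840).
Verify: 828 mod 10 = 8, 828 mod 8 = 4, 828 mod 21 = 9.

x ≡ 828 (mod 840).


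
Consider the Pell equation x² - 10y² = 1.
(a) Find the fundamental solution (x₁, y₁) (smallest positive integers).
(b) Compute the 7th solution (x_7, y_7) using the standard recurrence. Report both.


Step 1: Find the fundamental solution (x₁, y₁) of x² - 10y² = 1.
  Expand √10 as a continued fraction. a₀ = ⌊√10⌋ = 3; iterate m_{k+1} = d_k·a_k − m_k, d_{k+1} = (10 − m_{k+1}²)/d_k, a_{k+1} = ⌊(a₀ + m_{k+1})/d_{k+1}⌋ (starting m₀ = 0, d₀ = 1), with convergents p_k = a_k·p_{k-1} + p_{k-2}, q_k = a_k·q_{k-1} + q_{k-2} (p₋₁ = 1, q₋₁ = 0):
  k = 0: a₀ = 3; p₀/q₀ = 3/1; p₀² − 10·q₀² = 9 − 10 = -1.
  k = 1: m = 3, d = 1, a = ⌊(3 + 3)/1⌋ = 6; p/q = (6·3 + 1)/(6·1 + 0) = 19/6; p² − 10·q² = 361 − 360 = 1.
  The first convergent with p² − 10·q² = 1 gives the fundamental solution (x₁, y₁) = (19, 6).
Step 2: Apply the recurrence (x_{n+1}, y_{n+1}) = (x₁x_n + 10y₁y_n, x₁y_n + y₁x_n) repeatedly.
  From (x_1, y_1) = (19, 6): x_2 = 19·19 + 10·6·6 = 721; y_2 = 19·6 + 6·19 = 228.
  From (x_2, y_2) = (721, 228): x_3 = 19·721 + 10·6·228 = 27379; y_3 = 19·228 + 6·721 = 8658.
  From (x_3, y_3) = (27379, 8658): x_4 = 19·27379 + 10·6·8658 = 1039681; y_4 = 19·8658 + 6·27379 = 328776.
  From (x_4, y_4) = (1039681, 328776): x_5 = 19·1039681 + 10·6·328776 = 39480499; y_5 = 19·328776 + 6·1039681 = 12484830.
  From (x_5, y_5) = (39480499, 12484830): x_6 = 19·39480499 + 10·6·12484830 = 1499219281; y_6 = 19·12484830 + 6·39480499 = 474094764.
  From (x_6, y_6) = (1499219281, 474094764): x_7 = 19·1499219281 + 10·6·474094764 = 56930852179; y_7 = 19·474094764 + 6·1499219281 = 18003116202.
Step 3: Verify x_7² - 10·y_7² = 3241121929827149048041 - 3241121929827149048040 = 1 (should be 1). ✓

(x_1, y_1) = (19, 6); (x_7, y_7) = (56930852179, 18003116202).


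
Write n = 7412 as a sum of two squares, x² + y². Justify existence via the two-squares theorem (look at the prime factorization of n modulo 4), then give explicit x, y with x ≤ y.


Step 1: Factor n = 7412 = 2^2 · 17 · 109.
Step 2: Check the mod-4 condition on each prime factor: 2 = 2 (special); 17 ≡ 1 (mod 4), exponent 1; 109 ≡ 1 (mod 4), exponent 1.
All primes ≡ 3 (mod 4) appear to even exponent (or don't appear), so by the two-squares theorem n IS expressible as a sum of two squares.
Step 3: Build a representation. Group n = k² · m with k = 2 and m = 17 · 109 = 1853 (a product of primes ≡ 1 (mod 4)); a representation of m scales to one of n via (k·x)² + (k·y)² = k²(x² + y²). Each prime p ≡ 1 (mod 4) is itself a sum of two squares; find a² by testing p − a² for a perfect square:
  17: 17 − 1² = 16 = 4² ⇒ 17 = 1² + 4².
  109: 109 − 1² = 108, 109 − 2² = 105, 109 − 3² = 100 = 10² ⇒ 109 = 3² + 10².
  Combine using the Brahmagupta–Fibonacci identity (a² + b²)(c² + d²) = (ac − bd)² + (ad + bc)² = (ac + bd)² + (ad − bc)²:
  17 · 109 = 1853: from (1² + 4²)(3² + 10²), take (1·3 − 4·10, 1·10 + 4·3) = (3 − 40, 10 + 12) = (-37, 22); dropping signs (only squares matter) gives (37, 22); check 37² + 22² = 1369 + 484 = 1853 ✓.
  Scale by k = 2: (2·37, 2·22) = (74, 44).
Step 4: Order so x ≤ y and verify: 44² + 74² = 1936 + 5476 = 7412 = n. ✓

n = 7412 = 44² + 74² (one valid representation with x ≤ y).


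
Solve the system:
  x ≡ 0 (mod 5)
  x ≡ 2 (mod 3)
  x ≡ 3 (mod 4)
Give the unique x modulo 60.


Moduli 5, 3, 4 are pairwise coprime; by CRT there is a unique solution modulo M = 5 · 3 · 4 = 60.
Solve pairwise, accumulating the modulus:
  Start with x ≡ 0 (mod 5).
  Combine with x ≡ 2 (mod 3): since gcd(5, 3) = 1, we get a unique residue mod 15.
    Write x = 0 + 5·t and substitute into x ≡ 2 (mod 3): 5·t ≡ 2 − 0 = 2 (mod 3).
    Reduce coefficients mod 3: 2·t ≡ 2 (mod 3).
    The inverse of 2 mod 3 is 2 (since 2·2 = 4 = 1·3 + 1), so t ≡ 2·2 = 4 ≡ 1 (mod 3).
    Then x = 0 + 5·1 = 5, valid modulo lcm(5, 3) = 15: x ≡ 5 (mod 15).
  Combine with x ≡ 3 (mod 4): since gcd(15, 4) = 1, we get a unique residue mod 60.
    Write x = 5 + 15·t and substitute into x ≡ 3 (mod 4): 15·t ≡ 3 − 5 = -2 (mod 4).
    Reduce coefficients mod 4: 3·t ≡ 2 (mod 4).
    The inverse of 3 mod 4 is 3 (since 3·3 = 9 = 2·4 + 1), so t ≡ 3·2 = 6 ≡ 2 (mod 4).
    Then x = 5 + 15·2 = 35, valid modulo lcm(15, 4) = 60: x ≡ 35 (mod 60).
Verify: 35 mod 5 = 0 ✓, 35 mod 3 = 2 ✓, 35 mod 4 = 3 ✓.

x ≡ 35 (mod 60).


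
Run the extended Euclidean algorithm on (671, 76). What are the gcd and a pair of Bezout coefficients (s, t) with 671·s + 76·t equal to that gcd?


Euclidean algorithm on (671, 76) — divide until remainder is 0:
  671 = 8 · 76 + 63
  76 = 1 · 63 + 13
  63 = 4 · 13 + 11
  13 = 1 · 11 + 2
  11 = 5 · 2 + 1
  2 = 2 · 1 + 0
gcd(671, 76) = 1.
Track Bezout coefficients alongside the remainders: start with r₀ = 671 = a·1 + b·0 (s = 1, t = 0) and r₁ = 76 = a·0 + b·1 (s = 0, t = 1); each new remainder r_{k+1} = r_{k-1} − q_k·r_k inherits s_{k+1} = s_{k-1} − q_k·s_k, t_{k+1} = t_{k-1} − q_k·t_k, so r_k = a·s_k + b·t_k at every step:
  q = 8: r = 63, s = 1 − 8·0 = 1, t = 0 − 8·1 = -8  (check: 671·1 + 76·(-8) = 63)
  q = 1: r = 13, s = 0 − 1·1 = -1, t = 1 − 1·(-8) = 9  (check: 671·(-1) + 76·9 = 13)
  q = 4: r = 11, s = 1 − 4·(-1) = 5, t = -8 − 4·9 = -44  (check: 671·5 + 76·(-44) = 11)
  q = 1: r = 2, s = -1 − 1·5 = -6, t = 9 − 1·(-44) = 53  (check: 671·(-6) + 76·53 = 2)
  q = 5: r = 1, s = 5 − 5·(-6) = 35, t = -44 − 5·53 = -309  (check: 671·35 + 76·(-309) = 1)
The row with r = 1 (the gcd) gives the Bezout coefficients s = 35, t = -309.
Result: 671 · (35) + 76 · (-309) = 1.

gcd(671, 76) = 1; s = 35, t = -309 (check: 671·35 + 76·(-309) = 1).


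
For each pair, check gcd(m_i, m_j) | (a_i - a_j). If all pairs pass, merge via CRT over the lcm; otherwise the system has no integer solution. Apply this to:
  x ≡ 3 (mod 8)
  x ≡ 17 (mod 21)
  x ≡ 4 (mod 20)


Moduli 8, 21, 20 are not pairwise coprime, so CRT works modulo lcm(m_i) when all pairwise compatibility conditions hold.
Pairwise compatibility: gcd(m_i, m_j) must divide a_i - a_j for every pair.
Merge one congruence at a time:
  Start: x ≡ 3 (mod 8).
  Combine with x ≡ 17 (mod 21): gcd(8, 21) = 1; 17 - 3 = 14, which IS divisible by 1, so compatible.
    Write x = 3 + 8·t and substitute into x ≡ 17 (mod 21): 8·t ≡ 17 − 3 = 14 (mod 21).
    The inverse of 8 mod 21 is 8 (since 8·8 = 64 = 3·21 + 1), so t ≡ 8·14 = 112 ≡ 7 (mod 21).
    Then x = 3 + 8·7 = 59, valid modulo lcm(8, 21) = 168: x ≡ 59 (mod 168).
  Combine with x ≡ 4 (mod 20): gcd(168, 20) = 4, and 4 - 59 = -55 is NOT divisible by 4.
    ⇒ system is inconsistent (no integer solution).

No solution (the system is inconsistent).


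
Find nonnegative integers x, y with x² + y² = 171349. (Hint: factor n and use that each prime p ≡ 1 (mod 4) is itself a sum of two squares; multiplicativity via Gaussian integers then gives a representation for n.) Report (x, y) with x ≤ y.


Step 1: Factor n = 171349 = 53^2 · 61.
Step 2: Check the mod-4 condition on each prime factor: 53 ≡ 1 (mod 4), exponent 2; 61 ≡ 1 (mod 4), exponent 1.
All primes ≡ 3 (mod 4) appear to even exponent (or don't appear), so by the two-squares theorem n IS expressible as a sum of two squares.
Step 3: Build a representation. Here n = 53 · 53 · 61 is a product of primes ≡ 1 (mod 4). Each prime p ≡ 1 (mod 4) is itself a sum of two squares; find a² by testing p − a² for a perfect square:
  53: 53 − 1² = 52, 53 − 2² = 49 = 7² ⇒ 53 = 2² + 7².
  61: 61 − 1² = 60, 61 − 2² = 57, 61 − 3² = 52, 61 − 4² = 45, 61 − 5² = 36 = 6² ⇒ 61 = 5² + 6².
  Combine using the Brahmagupta–Fibonacci identity (a² + b²)(c² + d²) = (ac − bd)² + (ad + bc)² = (ac + bd)² + (ad − bc)²:
  53 · 53 = 2809: from (2² + 7²)(2² + 7²), take (2·2 − 7·7, 2·7 + 7·2) = (4 − 49, 14 + 14) = (-45, 28); dropping signs (only squares matter) gives (45, 28); check 45² + 28² = 2025 + 784 = 2809 ✓.
  2809 · 61 = 171349: from (45² + 28²)(5² + 6²), take (45·5 − 28·6, 45·6 + 28·5) = (225 − 168, 270 + 140) = (57, 410); check 57² + 410² = 3249 + 168100 = 171349 ✓.
Step 4: Order so x ≤ y and verify: 57² + 410² = 3249 + 168100 = 171349 = n. ✓

n = 171349 = 57² + 410² (one valid representation with x ≤ y).


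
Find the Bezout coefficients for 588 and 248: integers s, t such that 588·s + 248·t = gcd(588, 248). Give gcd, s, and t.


Euclidean algorithm on (588, 248) — divide until remainder is 0:
  588 = 2 · 248 + 92
  248 = 2 · 92 + 64
  92 = 1 · 64 + 28
  64 = 2 · 28 + 8
  28 = 3 · 8 + 4
  8 = 2 · 4 + 0
gcd(588, 248) = 4.
Track Bezout coefficients alongside the remainders: start with r₀ = 588 = a·1 + b·0 (s = 1, t = 0) and r₁ = 248 = a·0 + b·1 (s = 0, t = 1); each new remainder r_{k+1} = r_{k-1} − q_k·r_k inherits s_{k+1} = s_{k-1} − q_k·s_k, t_{k+1} = t_{k-1} − q_k·t_k, so r_k = a·s_k + b·t_k at every step:
  q = 2: r = 92, s = 1 − 2·0 = 1, t = 0 − 2·1 = -2  (check: 588·1 + 248·(-2) = 92)
  q = 2: r = 64, s = 0 − 2·1 = -2, t = 1 − 2·(-2) = 5  (check: 588·(-2) + 248·5 = 64)
  q = 1: r = 28, s = 1 − 1·(-2) = 3, t = -2 − 1·5 = -7  (check: 588·3 + 248·(-7) = 28)
  q = 2: r = 8, s = -2 − 2·3 = -8, t = 5 − 2·(-7) = 19  (check: 588·(-8) + 248·19 = 8)
  q = 3: r = 4, s = 3 − 3·(-8) = 27, t = -7 − 3·19 = -64  (check: 588·27 + 248·(-64) = 4)
The row with r = 4 (the gcd) gives the Bezout coefficients s = 27, t = -64.
Result: 588 · (27) + 248 · (-64) = 4.

gcd(588, 248) = 4; s = 27, t = -64 (check: 588·27 + 248·(-64) = 4).


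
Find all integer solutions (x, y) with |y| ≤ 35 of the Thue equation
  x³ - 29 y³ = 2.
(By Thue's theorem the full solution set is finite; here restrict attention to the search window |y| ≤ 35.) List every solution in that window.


The equation is x³ - 29y³ = 2. For fixed y, x³ = 29·y³ + 2, so a solution requires the RHS to be a perfect cube.
Strategy: iterate y from -35 to 35, compute RHS = 29·y³ + 2, and check whether it is a (positive or negative) perfect cube.
Check small values of y:
  y = 0: RHS = 2 is not a perfect cube.
  y = 1: RHS = 31 is not a perfect cube.
  y = -1: RHS = -27 = (-3)³ ⇒ x = -3 works.
  y = 2: RHS = 234 is not a perfect cube.
  y = -2: RHS = -230 is not a perfect cube.
  y = 3: RHS = 785 is not a perfect cube.
  y = -3: RHS = -781 is not a perfect cube.
Continuing the search up to |y| = 35 finds no further solutions beyond those listed.
Collected solutions: (-3, -1).

Solutions (with |y| ≤ 35): (-3, -1).


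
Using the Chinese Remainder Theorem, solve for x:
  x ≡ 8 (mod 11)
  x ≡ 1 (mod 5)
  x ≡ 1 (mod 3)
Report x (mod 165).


Moduli 11, 5, 3 are pairwise coprime; by CRT there is a unique solution modulo M = 11 · 5 · 3 = 165.
Solve pairwise, accumulating the modulus:
  Start with x ≡ 8 (mod 11).
  Combine with x ≡ 1 (mod 5): since gcd(11, 5) = 1, we get a unique residue mod 55.
    Write x = 8 + 11·t and substitute into x ≡ 1 (mod 5): 11·t ≡ 1 − 8 = -7 (mod 5).
    Reduce coefficients mod 5: 1·t ≡ 3 (mod 5).
    So t ≡ 3 (mod 5).
    Then x = 8 + 11·3 = 41, valid modulo lcm(11, 5) = 55: x ≡ 41 (mod 55).
  Combine with x ≡ 1 (mod 3): since gcd(55, 3) = 1, we get a unique residue mod 165.
    Write x = 41 + 55·t and substitute into x ≡ 1 (mod 3): 55·t ≡ 1 − 41 = -40 (mod 3).
    Reduce coefficients mod 3: 1·t ≡ 2 (mod 3).
    So t ≡ 2 (mod 3).
    Then x = 41 + 55·2 = 151, valid modulo lcm(55, 3) = 165: x ≡ 151 (mod 165).
Verify: 151 mod 11 = 8 ✓, 151 mod 5 = 1 ✓, 151 mod 3 = 1 ✓.

x ≡ 151 (mod 165).


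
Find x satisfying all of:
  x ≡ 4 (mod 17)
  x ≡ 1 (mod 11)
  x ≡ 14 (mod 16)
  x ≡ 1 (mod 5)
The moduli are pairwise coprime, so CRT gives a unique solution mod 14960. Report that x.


Product of moduli M = 17 · 11 · 16 · 5 = 14960.
Merge one congruence at a time:
  Start: x ≡ 4 (mod 17).
  Combine with x ≡ 1 (mod 11); new modulus lcm = 187.
    Write x = 4 + 17·t and substitute into x ≡ 1 (mod 11): 17·t ≡ 1 − 4 = -3 (mod 11).
    Reduce coefficients mod 11: 6·t ≡ 8 (mod 11).
    The inverse of 6 mod 11 is 2 (since 6·2 = 12 = 1·11 + 1), so t ≡ 2·8 = 16 ≡ 5 (mod 11).
    Then x = 4 + 17·5 = 89, valid modulo lcm(17, 11) = 187: x ≡ 89 (mod 187).
  Combine with x ≡ 14 (mod 16); new modulus lcm = 2992.
    Write x = 89 + 187·t and substitute into x ≡ 14 (mod 16): 187·t ≡ 14 − 89 = -75 (mod 16).
    Reduce coefficients mod 16: 11·t ≡ 5 (mod 16).
    The inverse of 11 mod 16 is 3 (since 11·3 = 33 = 2·16 + 1), so t ≡ 3·5 = 15 ≡ 15 (mod 16).
    Then x = 89 + 187·15 = 2894, valid modulo lcm(187, 16) = 2992: x ≡ 2894 (mod 2992).
  Combine with x ≡ 1 (mod 5); new modulus lcm = 14960.
    Write x = 2894 + 2992·t and substitute into x ≡ 1 (mod 5): 2992·t ≡ 1 − 2894 = -2893 (mod 5).
    Reduce coefficients mod 5: 2·t ≡ 2 (mod 5).
    The inverse of 2 mod 5 is 3 (since 2·3 = 6 = 1·5 + 1), so t ≡ 3·2 = 6 ≡ 1 (mod 5).
    Then x = 2894 + 2992·1 = 5886, valid modulo lcm(2992, 5) = 14960: x ≡ 5886 (mod 14960).
Verify against each original: 5886 mod 17 = 4, 5886 mod 11 = 1, 5886 mod 16 = 14, 5886 mod 5 = 1.

x ≡ 5886 (mod 14960).


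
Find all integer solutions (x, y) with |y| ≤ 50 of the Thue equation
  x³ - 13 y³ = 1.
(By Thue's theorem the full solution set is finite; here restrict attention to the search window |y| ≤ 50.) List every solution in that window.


The equation is x³ - 13y³ = 1. For fixed y, x³ = 13·y³ + 1, so a solution requires the RHS to be a perfect cube.
Strategy: iterate y from -50 to 50, compute RHS = 13·y³ + 1, and check whether it is a (positive or negative) perfect cube.
Check small values of y:
  y = 0: RHS = 1 = (1)³ ⇒ x = 1 works.
  y = 1: RHS = 14 is not a perfect cube.
  y = -1: RHS = -12 is not a perfect cube.
  y = 2: RHS = 105 is not a perfect cube.
  y = -2: RHS = -103 is not a perfect cube.
  y = 3: RHS = 352 is not a perfect cube.
  y = -3: RHS = -350 is not a perfect cube.
Continuing the search up to |y| = 50 finds no further solutions beyond those listed.
Collected solutions: (1, 0).

Solutions (with |y| ≤ 50): (1, 0).


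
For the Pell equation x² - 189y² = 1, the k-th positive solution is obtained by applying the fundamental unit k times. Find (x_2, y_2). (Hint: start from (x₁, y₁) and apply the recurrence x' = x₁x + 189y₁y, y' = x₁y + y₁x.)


Step 1: Find the fundamental solution (x₁, y₁) of x² - 189y² = 1.
  Expand √189 as a continued fraction. a₀ = ⌊√189⌋ = 13; iterate m_{k+1} = d_k·a_k − m_k, d_{k+1} = (189 − m_{k+1}²)/d_k, a_{k+1} = ⌊(a₀ + m_{k+1})/d_{k+1}⌋ (starting m₀ = 0, d₀ = 1), with convergents p_k = a_k·p_{k-1} + p_{k-2}, q_k = a_k·q_{k-1} + q_{k-2} (p₋₁ = 1, q₋₁ = 0):
  k = 0: a₀ = 13; p₀/q₀ = 13/1; p₀² − 189·q₀² = 169 − 189 = -20.
  k = 1: m = 13, d = 20, a = ⌊(13 + 13)/20⌋ = 1; p/q = (1·13 + 1)/(1·1 + 0) = 14/1; p² − 189·q² = 196 − 189 = 7.
  k = 2: m = 7, d = 7, a = ⌊(13 + 7)/7⌋ = 2; p/q = (2·14 + 13)/(2·1 + 1) = 41/3; p² − 189·q² = 1681 − 1701 = -20.
  k = 3: m = 7, d = 20, a = ⌊(13 + 7)/20⌋ = 1; p/q = (1·41 + 14)/(1·3 + 1) = 55/4; p² − 189·q² = 3025 − 3024 = 1.
  The first convergent with p² − 189·q² = 1 gives the fundamental solution (x₁, y₁) = (55, 4).
Step 2: Apply the recurrence (x_{n+1}, y_{n+1}) = (x₁x_n + 189y₁y_n, x₁y_n + y₁x_n) repeatedly.
  From (x_1, y_1) = (55, 4): x_2 = 55·55 + 189·4·4 = 6049; y_2 = 55·4 + 4·55 = 440.
Step 3: Verify x_2² - 189·y_2² = 36590401 - 36590400 = 1 (should be 1). ✓

(x_1, y_1) = (55, 4); (x_2, y_2) = (6049, 440).


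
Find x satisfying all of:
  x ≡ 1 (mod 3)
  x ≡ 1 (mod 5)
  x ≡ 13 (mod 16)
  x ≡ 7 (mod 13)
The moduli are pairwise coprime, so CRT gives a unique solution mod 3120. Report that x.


Product of moduli M = 3 · 5 · 16 · 13 = 3120.
Merge one congruence at a time:
  Start: x ≡ 1 (mod 3).
  Combine with x ≡ 1 (mod 5); new modulus lcm = 15.
    Write x = 1 + 3·t and substitute into x ≡ 1 (mod 5): 3·t ≡ 1 − 1 = 0 (mod 5).
    The inverse of 3 mod 5 is 2 (since 3·2 = 6 = 1·5 + 1), so t ≡ 2·0 = 0 ≡ 0 (mod 5).
    Then x = 1 + 3·0 = 1, valid modulo lcm(3, 5) = 15: x ≡ 1 (mod 15).
  Combine with x ≡ 13 (mod 16); new modulus lcm = 240.
    Write x = 1 + 15·t and substitute into x ≡ 13 (mod 16): 15·t ≡ 13 − 1 = 12 (mod 16).
    The inverse of 15 mod 16 is 15 (since 15·15 = 225 = 14·16 + 1), so t ≡ 15·12 = 180 ≡ 4 (mod 16).
    Then x = 1 + 15·4 = 61, valid modulo lcm(15, 16) = 240: x ≡ 61 (mod 240).
  Combine with x ≡ 7 (mod 13); new modulus lcm = 3120.
    Write x = 61 + 240·t and substitute into x ≡ 7 (mod 13): 240·t ≡ 7 − 61 = -54 (mod 13).
    Reduce coefficients mod 13: 6·t ≡ 11 (mod 13).
    The inverse of 6 mod 13 is 11 (since 6·11 = 66 = 5·13 + 1), so t ≡ 11·11 = 121 ≡ 4 (mod 13).
    Then x = 61 + 240·4 = 1021, valid modulo lcm(240, 13) = 3120: x ≡ 1021 (mod 3120).
Verify against each original: 1021 mod 3 = 1, 1021 mod 5 = 1, 1021 mod 16 = 13, 1021 mod 13 = 7.

x ≡ 1021 (mod 3120).


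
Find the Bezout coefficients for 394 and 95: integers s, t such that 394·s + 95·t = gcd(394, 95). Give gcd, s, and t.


Euclidean algorithm on (394, 95) — divide until remainder is 0:
  394 = 4 · 95 + 14
  95 = 6 · 14 + 11
  14 = 1 · 11 + 3
  11 = 3 · 3 + 2
  3 = 1 · 2 + 1
  2 = 2 · 1 + 0
gcd(394, 95) = 1.
Track Bezout coefficients alongside the remainders: start with r₀ = 394 = a·1 + b·0 (s = 1, t = 0) and r₁ = 95 = a·0 + b·1 (s = 0, t = 1); each new remainder r_{k+1} = r_{k-1} − q_k·r_k inherits s_{k+1} = s_{k-1} − q_k·s_k, t_{k+1} = t_{k-1} − q_k·t_k, so r_k = a·s_k + b·t_k at every step:
  q = 4: r = 14, s = 1 − 4·0 = 1, t = 0 − 4·1 = -4  (check: 394·1 + 95·(-4) = 14)
  q = 6: r = 11, s = 0 − 6·1 = -6, t = 1 − 6·(-4) = 25  (check: 394·(-6) + 95·25 = 11)
  q = 1: r = 3, s = 1 − 1·(-6) = 7, t = -4 − 1·25 = -29  (check: 394·7 + 95·(-29) = 3)
  q = 3: r = 2, s = -6 − 3·7 = -27, t = 25 − 3·(-29) = 112  (check: 394·(-27) + 95·112 = 2)
  q = 1: r = 1, s = 7 − 1·(-27) = 34, t = -29 − 1·112 = -141  (check: 394·34 + 95·(-141) = 1)
The row with r = 1 (the gcd) gives the Bezout coefficients s = 34, t = -141.
Result: 394 · (34) + 95 · (-141) = 1.

gcd(394, 95) = 1; s = 34, t = -141 (check: 394·34 + 95·(-141) = 1).


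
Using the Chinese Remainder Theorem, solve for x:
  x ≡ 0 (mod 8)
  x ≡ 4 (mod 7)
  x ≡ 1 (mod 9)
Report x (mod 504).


Moduli 8, 7, 9 are pairwise coprime; by CRT there is a unique solution modulo M = 8 · 7 · 9 = 504.
Solve pairwise, accumulating the modulus:
  Start with x ≡ 0 (mod 8).
  Combine with x ≡ 4 (mod 7): since gcd(8, 7) = 1, we get a unique residue mod 56.
    Write x = 0 + 8·t and substitute into x ≡ 4 (mod 7): 8·t ≡ 4 − 0 = 4 (mod 7).
    Reduce coefficients mod 7: 1·t ≡ 4 (mod 7).
    So t ≡ 4 (mod 7).
    Then x = 0 + 8·4 = 32, valid modulo lcm(8, 7) = 56: x ≡ 32 (mod 56).
  Combine with x ≡ 1 (mod 9): since gcd(56, 9) = 1, we get a unique residue mod 504.
    Write x = 32 + 56·t and substitute into x ≡ 1 (mod 9): 56·t ≡ 1 − 32 = -31 (mod 9).
    Reduce coefficients mod 9: 2·t ≡ 5 (mod 9).
    The inverse of 2 mod 9 is 5 (since 2·5 = 10 = 1·9 + 1), so t ≡ 5·5 = 25 ≡ 7 (mod 9).
    Then x = 32 + 56·7 = 424, valid modulo lcm(56, 9) = 504: x ≡ 424 (mod 504).
Verify: 424 mod 8 = 0 ✓, 424 mod 7 = 4 ✓, 424 mod 9 = 1 ✓.

x ≡ 424 (mod 504).


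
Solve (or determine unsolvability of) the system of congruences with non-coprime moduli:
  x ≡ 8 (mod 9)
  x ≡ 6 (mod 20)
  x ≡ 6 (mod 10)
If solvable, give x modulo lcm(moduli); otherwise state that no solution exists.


Moduli 9, 20, 10 are not pairwise coprime, so CRT works modulo lcm(m_i) when all pairwise compatibility conditions hold.
Pairwise compatibility: gcd(m_i, m_j) must divide a_i - a_j for every pair.
Merge one congruence at a time:
  Start: x ≡ 8 (mod 9).
  Combine with x ≡ 6 (mod 20): gcd(9, 20) = 1; 6 - 8 = -2, which IS divisible by 1, so compatible.
    Write x = 8 + 9·t and substitute into x ≡ 6 (mod 20): 9·t ≡ 6 − 8 = -2 (mod 20).
    Reduce coefficients mod 20: 9·t ≡ 18 (mod 20).
    The inverse of 9 mod 20 is 9 (since 9·9 = 81 = 4·20 + 1), so t ≡ 9·18 = 162 ≡ 2 (mod 20).
    Then x = 8 + 9·2 = 26, valid modulo lcm(9, 20) = 180: x ≡ 26 (mod 180).
  Combine with x ≡ 6 (mod 10): gcd(180, 10) = 10; 6 - 26 = -20, which IS divisible by 10, so compatible.
    Write x = 26 + 180·t and substitute into x ≡ 6 (mod 10): 180·t ≡ 6 − 26 = -20 (mod 10).
    Divide the congruence (and modulus) by g = 10: 18·t ≡ -2 (mod 1).
    Modulo 1 every t works; take t = 0.
    Then x = 26 + 180·0 = 26, valid modulo lcm(180, 10) = 180: x ≡ 26 (mod 180).
Verify: 26 mod 9 = 8, 26 mod 20 = 6, 26 mod 10 = 6.

x ≡ 26 (mod 180).


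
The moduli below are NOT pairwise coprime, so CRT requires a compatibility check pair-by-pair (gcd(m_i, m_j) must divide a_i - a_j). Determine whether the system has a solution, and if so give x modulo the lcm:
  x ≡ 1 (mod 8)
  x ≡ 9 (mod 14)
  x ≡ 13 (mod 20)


Moduli 8, 14, 20 are not pairwise coprime, so CRT works modulo lcm(m_i) when all pairwise compatibility conditions hold.
Pairwise compatibility: gcd(m_i, m_j) must divide a_i - a_j for every pair.
Merge one congruence at a time:
  Start: x ≡ 1 (mod 8).
  Combine with x ≡ 9 (mod 14): gcd(8, 14) = 2; 9 - 1 = 8, which IS divisible by 2, so compatible.
    Write x = 1 + 8·t and substitute into x ≡ 9 (mod 14): 8·t ≡ 9 − 1 = 8 (mod 14).
    Divide the congruence (and modulus) by g = 2: 4·t ≡ 4 (mod 7).
    The inverse of 4 mod 7 is 2 (since 4·2 = 8 = 1·7 + 1), so t ≡ 2·4 = 8 ≡ 1 (mod 7).
    Then x = 1 + 8·1 = 9, valid modulo lcm(8, 14) = 56: x ≡ 9 (mod 56).
  Combine with x ≡ 13 (mod 20): gcd(56, 20) = 4; 13 - 9 = 4, which IS divisible by 4, so compatible.
    Write x = 9 + 56·t and substitute into x ≡ 13 (mod 20): 56·t ≡ 13 − 9 = 4 (mod 20).
    Divide the congruence (and modulus) by g = 4: 14·t ≡ 1 (mod 5).
    Reduce coefficients mod 5: 4·t ≡ 1 (mod 5).
    The inverse of 4 mod 5 is 4 (since 4·4 = 16 = 3·5 + 1), so t ≡ 4·1 = 4 ≡ 4 (mod 5).
    Then x = 9 + 56·4 = 233, valid modulo lcm(56, 20) = 280: x ≡ 233 (mod 280).
Verify: 233 mod 8 = 1, 233 mod 14 = 9, 233 mod 20 = 13.

x ≡ 233 (mod 280).


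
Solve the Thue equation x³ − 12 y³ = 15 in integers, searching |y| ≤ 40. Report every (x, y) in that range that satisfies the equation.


The equation is x³ - 12y³ = 15. For fixed y, x³ = 12·y³ + 15, so a solution requires the RHS to be a perfect cube.
Strategy: iterate y from -40 to 40, compute RHS = 12·y³ + 15, and check whether it is a (positive or negative) perfect cube.
Check small values of y:
  y = 0: RHS = 15 is not a perfect cube.
  y = 1: RHS = 27 = (3)³ ⇒ x = 3 works.
  y = -1: RHS = 3 is not a perfect cube.
  y = 2: RHS = 111 is not a perfect cube.
  y = -2: RHS = -81 is not a perfect cube.
  y = 3: RHS = 339 is not a perfect cube.
  y = -3: RHS = -309 is not a perfect cube.
Continuing the search up to |y| = 40 finds no further solutions beyond those listed.
Collected solutions: (3, 1).

Solutions (with |y| ≤ 40): (3, 1).


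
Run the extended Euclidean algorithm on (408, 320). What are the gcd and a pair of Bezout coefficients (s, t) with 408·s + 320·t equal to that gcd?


Euclidean algorithm on (408, 320) — divide until remainder is 0:
  408 = 1 · 320 + 88
  320 = 3 · 88 + 56
  88 = 1 · 56 + 32
  56 = 1 · 32 + 24
  32 = 1 · 24 + 8
  24 = 3 · 8 + 0
gcd(408, 320) = 8.
Track Bezout coefficients alongside the remainders: start with r₀ = 408 = a·1 + b·0 (s = 1, t = 0) and r₁ = 320 = a·0 + b·1 (s = 0, t = 1); each new remainder r_{k+1} = r_{k-1} − q_k·r_k inherits s_{k+1} = s_{k-1} − q_k·s_k, t_{k+1} = t_{k-1} − q_k·t_k, so r_k = a·s_k + b·t_k at every step:
  q = 1: r = 88, s = 1 − 1·0 = 1, t = 0 − 1·1 = -1  (check: 408·1 + 320·(-1) = 88)
  q = 3: r = 56, s = 0 − 3·1 = -3, t = 1 − 3·(-1) = 4  (check: 408·(-3) + 320·4 = 56)
  q = 1: r = 32, s = 1 − 1·(-3) = 4, t = -1 − 1·4 = -5  (check: 408·4 + 320·(-5) = 32)
  q = 1: r = 24, s = -3 − 1·4 = -7, t = 4 − 1·(-5) = 9  (check: 408·(-7) + 320·9 = 24)
  q = 1: r = 8, s = 4 − 1·(-7) = 11, t = -5 − 1·9 = -14  (check: 408·11 + 320·(-14) = 8)
The row with r = 8 (the gcd) gives the Bezout coefficients s = 11, t = -14.
Result: 408 · (11) + 320 · (-14) = 8.

gcd(408, 320) = 8; s = 11, t = -14 (check: 408·11 + 320·(-14) = 8).


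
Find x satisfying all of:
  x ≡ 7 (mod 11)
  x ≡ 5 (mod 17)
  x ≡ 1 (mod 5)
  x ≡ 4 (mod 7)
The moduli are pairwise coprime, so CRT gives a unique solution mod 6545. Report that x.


Product of moduli M = 11 · 17 · 5 · 7 = 6545.
Merge one congruence at a time:
  Start: x ≡ 7 (mod 11).
  Combine with x ≡ 5 (mod 17); new modulus lcm = 187.
    Write x = 7 + 11·t and substitute into x ≡ 5 (mod 17): 11·t ≡ 5 − 7 = -2 (mod 17).
    Reduce coefficients mod 17: 11·t ≡ 15 (mod 17).
    The inverse of 11 mod 17 is 14 (since 11·14 = 154 = 9·17 + 1), so t ≡ 14·15 = 210 ≡ 6 (mod 17).
    Then x = 7 + 11·6 = 73, valid modulo lcm(11, 17) = 187: x ≡ 73 (mod 187).
  Combine with x ≡ 1 (mod 5); new modulus lcm = 935.
    Write x = 73 + 187·t and substitute into x ≡ 1 (mod 5): 187·t ≡ 1 − 73 = -72 (mod 5).
    Reduce coefficients mod 5: 2·t ≡ 3 (mod 5).
    The inverse of 2 mod 5 is 3 (since 2·3 = 6 = 1·5 + 1), so t ≡ 3·3 = 9 ≡ 4 (mod 5).
    Then x = 73 + 187·4 = 821, valid modulo lcm(187, 5) = 935: x ≡ 821 (mod 935).
  Combine with x ≡ 4 (mod 7); new modulus lcm = 6545.
    Write x = 821 + 935·t and substitute into x ≡ 4 (mod 7): 935·t ≡ 4 − 821 = -817 (mod 7).
    Reduce coefficients mod 7: 4·t ≡ 2 (mod 7).
    The inverse of 4 mod 7 is 2 (since 4·2 = 8 = 1·7 + 1), so t ≡ 2·2 = 4 ≡ 4 (mod 7).
    Then x = 821 + 935·4 = 4561, valid modulo lcm(935, 7) = 6545: x ≡ 4561 (mod 6545).
Verify against each original: 4561 mod 11 = 7, 4561 mod 17 = 5, 4561 mod 5 = 1, 4561 mod 7 = 4.

x ≡ 4561 (mod 6545).
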